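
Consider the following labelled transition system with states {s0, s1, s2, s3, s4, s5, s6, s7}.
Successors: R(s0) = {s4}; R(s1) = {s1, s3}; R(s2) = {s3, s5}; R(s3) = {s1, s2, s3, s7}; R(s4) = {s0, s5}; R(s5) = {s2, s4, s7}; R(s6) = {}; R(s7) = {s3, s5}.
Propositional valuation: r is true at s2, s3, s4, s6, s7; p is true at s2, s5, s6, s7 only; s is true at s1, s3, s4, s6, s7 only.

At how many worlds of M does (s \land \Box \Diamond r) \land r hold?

Let φ = (s \land \Box \Diamond r) \land r. Evaluate φ at each world:
  s0 (successors {s4}): φ is false.
  s1 (successors {s1, s3}): φ is false.
  s2 (successors {s3, s5}): φ is false.
  s3 (successors {s1, s2, s3, s7}): φ is true.
  s4 (successors {s0, s5}): φ is true.
  s5 (successors {s2, s4, s7}): φ is false.
  s6 (successors ∅): φ is true.
  s7 (successors {s3, s5}): φ is true.
For instance, at s7:
  At s7: s \land \Box \Diamond r is true, r is true, so (s \land \Box \Diamond r) \land r is true.
    At s7: s is true, \Box \Diamond r is true, so s \land \Box \Diamond r is true.
      At s7: \Box \Diamond r requires \Diamond r at every successor {s3, s5}.
        At s3: \Diamond r is true.
        At s5: \Diamond r is true.
      So \Box \Diamond r is true at s7.
Satisfying worlds: {s3, s4, s6, s7}

4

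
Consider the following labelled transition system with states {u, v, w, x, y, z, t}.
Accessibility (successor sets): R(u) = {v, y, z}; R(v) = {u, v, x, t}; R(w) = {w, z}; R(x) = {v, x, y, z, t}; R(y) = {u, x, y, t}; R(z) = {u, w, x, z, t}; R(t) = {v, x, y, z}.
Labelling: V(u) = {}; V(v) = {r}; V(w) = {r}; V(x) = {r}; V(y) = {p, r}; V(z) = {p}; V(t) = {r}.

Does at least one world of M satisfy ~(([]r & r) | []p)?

Yes

Let φ = ~(([]r & r) | []p). Evaluate φ at each world:
  u (successors {v, y, z}): φ is true.
  v (successors {u, v, x, t}): φ is true.
  w (successors {w, z}): φ is true.
  x (successors {v, x, y, z, t}): φ is true.
  y (successors {u, x, y, t}): φ is true.
  z (successors {u, w, x, z, t}): φ is true.
  t (successors {v, x, y, z}): φ is true.
Detail at u (witness):
  At u: ([]r & r) | []p is false, so ~(([]r & r) | []p) is true.
    At u: []r & r is false, []p is false, so ([]r & r) | []p is false.
      At u: []r is false, r is false, so []r & r is false.
      At u: []p requires p at every successor {v, y, z}.
        p fails at v, so []p is false at u.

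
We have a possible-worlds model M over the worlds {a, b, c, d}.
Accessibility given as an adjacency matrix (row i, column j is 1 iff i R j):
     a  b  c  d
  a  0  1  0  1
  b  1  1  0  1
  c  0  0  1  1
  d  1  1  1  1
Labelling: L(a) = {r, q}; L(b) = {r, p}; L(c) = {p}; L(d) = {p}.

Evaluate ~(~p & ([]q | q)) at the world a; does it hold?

No

At a: ~p & ([]q | q) is true, so ~(~p & ([]q | q)) is false.
  At a: ~p is true, []q | q is true, so ~p & ([]q | q) is true.
    At a: []q is false, q is true, so []q | q is true.
      At a: []q requires q at every successor {b, d}.
        q fails at b, so []q is false at a.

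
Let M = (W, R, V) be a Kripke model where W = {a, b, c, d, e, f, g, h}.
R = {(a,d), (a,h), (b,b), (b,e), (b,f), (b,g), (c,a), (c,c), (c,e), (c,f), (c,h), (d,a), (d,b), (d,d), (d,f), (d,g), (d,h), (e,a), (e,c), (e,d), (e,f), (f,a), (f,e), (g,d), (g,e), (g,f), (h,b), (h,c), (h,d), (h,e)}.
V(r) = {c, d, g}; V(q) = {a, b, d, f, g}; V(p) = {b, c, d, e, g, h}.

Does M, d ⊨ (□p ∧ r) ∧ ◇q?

At d: □p ∧ r is false, ◇q is true, so (□p ∧ r) ∧ ◇q is false.
  At d: □p is false, r is true, so □p ∧ r is false.
    At d: □p requires p at every successor {a, b, d, f, g, h}.
      p fails at a, so □p is false at d.
  At d: ◇q requires q at some successor in {a, b, d, f, g, h}.
    q holds at a, so ◇q is true at d.

No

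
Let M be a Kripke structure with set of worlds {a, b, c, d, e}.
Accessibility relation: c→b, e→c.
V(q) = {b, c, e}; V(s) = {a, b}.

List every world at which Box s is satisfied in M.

Let φ = Box s. Evaluate φ at each world:
  a (successors ∅): φ is true.
  b (successors ∅): φ is true.
  c (successors {b}): φ is true.
  d (successors ∅): φ is true.
  e (successors {c}): φ is false.
For instance, at e:
  At e: Box s requires s at every successor {c}.
    s fails at c, so Box s is false at e.
Satisfying worlds: {a, b, c, d}

a, b, c, d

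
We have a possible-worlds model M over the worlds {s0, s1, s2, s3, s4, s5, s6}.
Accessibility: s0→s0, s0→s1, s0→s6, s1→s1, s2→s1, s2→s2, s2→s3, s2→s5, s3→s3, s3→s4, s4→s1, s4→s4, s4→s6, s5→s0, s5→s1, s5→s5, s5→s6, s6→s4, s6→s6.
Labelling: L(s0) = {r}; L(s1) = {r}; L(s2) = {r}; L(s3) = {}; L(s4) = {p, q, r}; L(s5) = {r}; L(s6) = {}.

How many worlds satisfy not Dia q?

Let φ = not Dia q. Evaluate φ at each world:
  s0 (successors {s0, s1, s6}): φ is true.
  s1 (successors {s1}): φ is true.
  s2 (successors {s1, s2, s3, s5}): φ is true.
  s3 (successors {s3, s4}): φ is false.
  s4 (successors {s1, s4, s6}): φ is false.
  s5 (successors {s0, s1, s5, s6}): φ is true.
  s6 (successors {s4, s6}): φ is false.
For instance, at s5:
  At s5: Dia q is false, so not Dia q is true.
    At s5: Dia q requires q at some successor in {s0, s1, s5, s6}.
      At s0: q is false.
      At s1: q is false.
      At s5: q is false.
      At s6: q is false.
    So Dia q is false at s5.
Satisfying worlds: {s0, s1, s2, s5}

4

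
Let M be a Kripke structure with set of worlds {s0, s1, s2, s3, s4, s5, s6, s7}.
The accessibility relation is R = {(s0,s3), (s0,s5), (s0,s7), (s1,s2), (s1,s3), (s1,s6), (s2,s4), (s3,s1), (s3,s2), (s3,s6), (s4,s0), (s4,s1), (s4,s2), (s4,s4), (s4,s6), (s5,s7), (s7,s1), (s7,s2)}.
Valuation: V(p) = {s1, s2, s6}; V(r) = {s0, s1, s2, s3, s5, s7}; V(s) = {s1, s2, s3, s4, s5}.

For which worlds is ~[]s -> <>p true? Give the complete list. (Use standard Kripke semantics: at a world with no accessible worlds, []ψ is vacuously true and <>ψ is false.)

Let φ = ~[]s -> <>p. Evaluate φ at each world:
  s0 (successors {s3, s5, s7}): φ is false.
  s1 (successors {s2, s3, s6}): φ is true.
  s2 (successors {s4}): φ is true.
  s3 (successors {s1, s2, s6}): φ is true.
  s4 (successors {s0, s1, s2, s4, s6}): φ is true.
  s5 (successors {s7}): φ is false.
  s6 (successors ∅): φ is true.
  s7 (successors {s1, s2}): φ is true.
For instance, at s0:
  At s0: ~[]s is true, <>p is false, so ~[]s -> <>p is false.
    At s0: []s is false, so ~[]s is true.
      At s0: []s requires s at every successor {s3, s5, s7}.
        s fails at s7, so []s is false at s0.
    At s0: <>p requires p at some successor in {s3, s5, s7}.
      At s3: p is false.
      At s5: p is false.
      At s7: p is false.
    So <>p is false at s0.
Satisfying worlds: {s1, s2, s3, s4, s6, s7}

s1, s2, s3, s4, s6, s7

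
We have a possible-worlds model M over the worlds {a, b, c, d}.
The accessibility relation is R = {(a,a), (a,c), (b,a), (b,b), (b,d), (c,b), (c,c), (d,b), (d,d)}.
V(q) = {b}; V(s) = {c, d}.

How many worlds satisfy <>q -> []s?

Let φ = <>q -> []s. Evaluate φ at each world:
  a (successors {a, c}): φ is true.
  b (successors {a, b, d}): φ is false.
  c (successors {b, c}): φ is false.
  d (successors {b, d}): φ is false.
For instance, at c:
  At c: <>q is true, []s is false, so <>q -> []s is false.
    At c: <>q requires q at some successor in {b, c}.
      q holds at b, so <>q is true at c.
    At c: []s requires s at every successor {b, c}.
      s fails at b, so []s is false at c.
Satisfying worlds: {a}

1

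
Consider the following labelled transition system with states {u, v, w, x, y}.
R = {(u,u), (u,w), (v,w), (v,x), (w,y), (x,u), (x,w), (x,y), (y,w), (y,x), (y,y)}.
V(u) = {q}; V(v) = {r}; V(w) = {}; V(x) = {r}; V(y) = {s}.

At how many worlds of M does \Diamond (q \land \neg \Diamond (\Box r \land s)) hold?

Let φ = \Diamond (q \land \neg \Diamond (\Box r \land s)). Evaluate φ at each world:
  u (successors {u, w}): φ is true.
  v (successors {w, x}): φ is false.
  w (successors {y}): φ is false.
  x (successors {u, w, y}): φ is true.
  y (successors {w, x, y}): φ is false.
For instance, at v:
  At v: \Diamond (q \land \neg \Diamond (\Box r \land s)) requires q \land \neg \Diamond (\Box r \land s) at some successor in {w, x}.
    At w: q \land \neg \Diamond (\Box r \land s) is false.
    At x: q \land \neg \Diamond (\Box r \land s) is false.
  So \Diamond (q \land \neg \Diamond (\Box r \land s)) is false at v.
Satisfying worlds: {u, x}

2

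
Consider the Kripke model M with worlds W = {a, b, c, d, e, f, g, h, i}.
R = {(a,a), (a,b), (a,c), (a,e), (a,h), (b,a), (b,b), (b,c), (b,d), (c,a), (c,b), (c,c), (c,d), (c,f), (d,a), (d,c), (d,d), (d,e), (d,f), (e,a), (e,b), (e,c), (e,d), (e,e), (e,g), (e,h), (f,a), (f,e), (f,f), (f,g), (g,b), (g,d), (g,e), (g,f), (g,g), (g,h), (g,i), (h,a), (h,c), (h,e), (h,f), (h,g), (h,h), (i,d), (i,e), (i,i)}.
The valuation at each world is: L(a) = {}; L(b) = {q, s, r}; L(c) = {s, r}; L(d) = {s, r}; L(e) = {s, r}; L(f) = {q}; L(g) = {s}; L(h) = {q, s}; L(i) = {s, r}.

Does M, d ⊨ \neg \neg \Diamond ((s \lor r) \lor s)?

Yes

At d: \neg \Diamond ((s \lor r) \lor s) is false, so \neg \neg \Diamond ((s \lor r) \lor s) is true.
  At d: \Diamond ((s \lor r) \lor s) is true, so \neg \Diamond ((s \lor r) \lor s) is false.
    At d: \Diamond ((s \lor r) \lor s) requires (s \lor r) \lor s at some successor in {a, c, d, e, f}.
      (s \lor r) \lor s holds at c, so \Diamond ((s \lor r) \lor s) is true at d.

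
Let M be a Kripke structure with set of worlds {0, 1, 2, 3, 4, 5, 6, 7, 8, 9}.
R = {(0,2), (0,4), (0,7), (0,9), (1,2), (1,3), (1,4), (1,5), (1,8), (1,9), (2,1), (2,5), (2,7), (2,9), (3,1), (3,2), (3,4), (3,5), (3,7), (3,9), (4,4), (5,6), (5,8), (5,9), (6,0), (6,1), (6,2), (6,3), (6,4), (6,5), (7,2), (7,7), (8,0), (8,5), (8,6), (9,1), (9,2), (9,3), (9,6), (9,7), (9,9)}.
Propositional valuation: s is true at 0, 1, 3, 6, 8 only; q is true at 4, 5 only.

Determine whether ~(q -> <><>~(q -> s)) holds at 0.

No

At 0: q -> <><>~(q -> s) is true, so ~(q -> <><>~(q -> s)) is false.
  At 0: q is false, <><>~(q -> s) is true, so q -> <><>~(q -> s) is true.
    At 0: <><>~(q -> s) requires <>~(q -> s) at some successor in {2, 4, 7, 9}.
      <>~(q -> s) holds at 2, so <><>~(q -> s) is true at 0.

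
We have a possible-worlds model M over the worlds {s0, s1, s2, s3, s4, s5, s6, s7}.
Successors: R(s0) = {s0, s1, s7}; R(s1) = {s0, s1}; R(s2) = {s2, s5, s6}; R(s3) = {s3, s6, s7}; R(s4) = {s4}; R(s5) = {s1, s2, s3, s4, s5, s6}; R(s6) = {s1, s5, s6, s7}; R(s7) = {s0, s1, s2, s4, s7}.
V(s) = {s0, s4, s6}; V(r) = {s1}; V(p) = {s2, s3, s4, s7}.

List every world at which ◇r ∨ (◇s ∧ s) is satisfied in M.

Let φ = ◇r ∨ (◇s ∧ s). Evaluate φ at each world:
  s0 (successors {s0, s1, s7}): φ is true.
  s1 (successors {s0, s1}): φ is true.
  s2 (successors {s2, s5, s6}): φ is false.
  s3 (successors {s3, s6, s7}): φ is false.
  s4 (successors {s4}): φ is true.
  s5 (successors {s1, s2, s3, s4, s5, s6}): φ is true.
  s6 (successors {s1, s5, s6, s7}): φ is true.
  s7 (successors {s0, s1, s2, s4, s7}): φ is true.
For instance, at s0:
  At s0: ◇r is true, ◇s ∧ s is true, so ◇r ∨ (◇s ∧ s) is true.
    At s0: ◇r requires r at some successor in {s0, s1, s7}.
      r holds at s1, so ◇r is true at s0.
    At s0: ◇s is true, s is true, so ◇s ∧ s is true.
      At s0: ◇s requires s at some successor in {s0, s1, s7}.
        s holds at s0, so ◇s is true at s0.
Satisfying worlds: {s0, s1, s4, s5, s6, s7}

s0, s1, s4, s5, s6, s7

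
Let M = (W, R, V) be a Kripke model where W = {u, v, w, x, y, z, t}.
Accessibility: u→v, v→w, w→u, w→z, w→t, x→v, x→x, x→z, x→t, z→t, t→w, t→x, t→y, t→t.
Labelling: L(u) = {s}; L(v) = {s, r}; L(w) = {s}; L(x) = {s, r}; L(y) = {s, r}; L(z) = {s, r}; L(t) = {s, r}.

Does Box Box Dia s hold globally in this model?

No

Recall that Box ψ holds at a world iff ψ holds at every accessible world, and Dia ψ holds iff ψ holds at some accessible world.
Let φ = Box Box Dia s. Evaluate φ at each world:
  u (successors {v}): φ is true.
  v (successors {w}): φ is true.
  w (successors {u, z, t}): φ is false.
  x (successors {v, x, z, t}): φ is false.
  y (successors ∅): φ is true.
  z (successors {t}): φ is false.
  t (successors {w, x, y, t}): φ is false.
Detail at w (counterexample):
  At w: Box Box Dia s requires Box Dia s at every successor {u, z, t}.
    Box Dia s fails at t, so Box Box Dia s is false at w.
      At t: Box Dia s requires Dia s at every successor {w, x, y, t}.
        Dia s fails at y, so Box Dia s is false at t.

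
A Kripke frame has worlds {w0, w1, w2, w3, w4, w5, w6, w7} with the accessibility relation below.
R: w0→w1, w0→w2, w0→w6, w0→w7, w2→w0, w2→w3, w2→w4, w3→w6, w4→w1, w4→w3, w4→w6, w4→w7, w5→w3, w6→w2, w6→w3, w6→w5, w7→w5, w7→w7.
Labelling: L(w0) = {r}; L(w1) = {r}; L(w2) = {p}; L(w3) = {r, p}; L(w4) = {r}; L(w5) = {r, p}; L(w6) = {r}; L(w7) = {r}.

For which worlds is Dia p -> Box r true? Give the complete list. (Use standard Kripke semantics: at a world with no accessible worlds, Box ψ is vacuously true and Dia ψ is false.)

w1, w2, w3, w4, w5, w7

Let φ = Dia p -> Box r. Evaluate φ at each world:
  w0 (successors {w1, w2, w6, w7}): φ is false.
  w1 (successors ∅): φ is true.
  w2 (successors {w0, w3, w4}): φ is true.
  w3 (successors {w6}): φ is true.
  w4 (successors {w1, w3, w6, w7}): φ is true.
  w5 (successors {w3}): φ is true.
  w6 (successors {w2, w3, w5}): φ is false.
  w7 (successors {w5, w7}): φ is true.
For instance, at w6:
  At w6: Dia p is true, Box r is false, so Dia p -> Box r is false.
    At w6: Dia p requires p at some successor in {w2, w3, w5}.
      p holds at w2, so Dia p is true at w6.
    At w6: Box r requires r at every successor {w2, w3, w5}.
      r fails at w2, so Box r is false at w6.
Satisfying worlds: {w1, w2, w3, w4, w5, w7}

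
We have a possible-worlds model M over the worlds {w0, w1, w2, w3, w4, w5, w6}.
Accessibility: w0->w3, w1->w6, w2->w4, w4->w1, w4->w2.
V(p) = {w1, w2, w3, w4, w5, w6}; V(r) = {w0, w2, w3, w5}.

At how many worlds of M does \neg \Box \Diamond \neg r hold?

Recall that \Box ψ holds at a world iff ψ holds at every accessible world, and \Diamond ψ holds iff ψ holds at some accessible world.
Let φ = \neg \Box \Diamond \neg r. Evaluate φ at each world:
  w0 (successors {w3}): φ is true.
  w1 (successors {w6}): φ is true.
  w2 (successors {w4}): φ is false.
  w3 (successors ∅): φ is false.
  w4 (successors {w1, w2}): φ is false.
  w5 (successors ∅): φ is false.
  w6 (successors ∅): φ is false.
For instance, at w4:
  At w4: \Box \Diamond \neg r is true, so \neg \Box \Diamond \neg r is false.
    At w4: \Box \Diamond \neg r requires \Diamond \neg r at every successor {w1, w2}.
      At w1: \Diamond \neg r is true.
      At w2: \Diamond \neg r is true.
    So \Box \Diamond \neg r is true at w4.
Satisfying worlds: {w0, w1}

2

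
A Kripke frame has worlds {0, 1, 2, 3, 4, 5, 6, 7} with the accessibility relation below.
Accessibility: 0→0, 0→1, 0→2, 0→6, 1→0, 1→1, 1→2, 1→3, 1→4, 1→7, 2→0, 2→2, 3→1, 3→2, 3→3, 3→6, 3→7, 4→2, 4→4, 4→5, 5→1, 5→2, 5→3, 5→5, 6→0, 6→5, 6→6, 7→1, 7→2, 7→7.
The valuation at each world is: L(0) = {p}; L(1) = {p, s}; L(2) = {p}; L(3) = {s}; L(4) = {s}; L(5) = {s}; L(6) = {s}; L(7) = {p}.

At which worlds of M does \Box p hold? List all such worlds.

2, 7

Recall that \Box ψ holds at a world iff ψ holds at every accessible world, and \Diamond ψ holds iff ψ holds at some accessible world.
Let φ = \Box p. Evaluate φ at each world:
  0 (successors {0, 1, 2, 6}): φ is false.
  1 (successors {0, 1, 2, 3, 4, 7}): φ is false.
  2 (successors {0, 2}): φ is true.
  3 (successors {1, 2, 3, 6, 7}): φ is false.
  4 (successors {2, 4, 5}): φ is false.
  5 (successors {1, 2, 3, 5}): φ is false.
  6 (successors {0, 5, 6}): φ is false.
  7 (successors {1, 2, 7}): φ is true.
For instance, at 1:
  At 1: \Box p requires p at every successor {0, 1, 2, 3, 4, 7}.
    p fails at 3, so \Box p is false at 1.
Satisfying worlds: {2, 7}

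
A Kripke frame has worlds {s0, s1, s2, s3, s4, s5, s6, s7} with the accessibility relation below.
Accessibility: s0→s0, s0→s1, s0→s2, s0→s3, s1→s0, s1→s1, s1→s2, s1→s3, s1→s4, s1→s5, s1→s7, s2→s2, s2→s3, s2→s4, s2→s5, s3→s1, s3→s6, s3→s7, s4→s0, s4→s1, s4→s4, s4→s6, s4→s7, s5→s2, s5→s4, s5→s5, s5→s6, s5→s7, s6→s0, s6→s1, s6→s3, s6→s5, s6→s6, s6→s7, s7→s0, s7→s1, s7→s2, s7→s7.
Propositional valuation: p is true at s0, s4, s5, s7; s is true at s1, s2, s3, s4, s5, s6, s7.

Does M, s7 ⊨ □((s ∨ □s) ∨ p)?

At s7: □((s ∨ □s) ∨ p) requires (s ∨ □s) ∨ p at every successor {s0, s1, s2, s7}.
  At s0: (s ∨ □s) ∨ p is true.
  At s1: (s ∨ □s) ∨ p is true.
  At s2: (s ∨ □s) ∨ p is true.
  At s7: (s ∨ □s) ∨ p is true.
So □((s ∨ □s) ∨ p) is true at s7.

Yes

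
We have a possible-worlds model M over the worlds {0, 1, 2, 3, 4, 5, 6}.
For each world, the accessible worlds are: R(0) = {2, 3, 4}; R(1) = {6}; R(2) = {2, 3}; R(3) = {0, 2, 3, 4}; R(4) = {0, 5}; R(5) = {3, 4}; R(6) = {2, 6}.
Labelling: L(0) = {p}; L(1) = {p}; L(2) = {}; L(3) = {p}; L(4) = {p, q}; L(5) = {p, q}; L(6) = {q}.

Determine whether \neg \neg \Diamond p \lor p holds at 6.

Recall that \Diamond ψ holds at a world iff ψ holds at some accessible world.
At 6: \neg \neg \Diamond p is false, p is false, so \neg \neg \Diamond p \lor p is false.
  At 6: \neg \Diamond p is true, so \neg \neg \Diamond p is false.
    At 6: \Diamond p is false, so \neg \Diamond p is true.
      At 6: \Diamond p requires p at some successor in {2, 6}.
        At 2: p is false.
        At 6: p is false.
      So \Diamond p is false at 6.

No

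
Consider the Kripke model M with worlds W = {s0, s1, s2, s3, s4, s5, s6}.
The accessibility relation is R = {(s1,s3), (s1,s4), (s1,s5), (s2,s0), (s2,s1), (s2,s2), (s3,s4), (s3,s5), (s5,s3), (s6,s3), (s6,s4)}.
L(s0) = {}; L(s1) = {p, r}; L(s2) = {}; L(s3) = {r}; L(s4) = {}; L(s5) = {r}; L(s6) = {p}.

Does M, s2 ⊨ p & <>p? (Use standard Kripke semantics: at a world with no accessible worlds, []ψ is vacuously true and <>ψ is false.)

At s2: p is false, <>p is true, so p & <>p is false.
  At s2: <>p requires p at some successor in {s0, s1, s2}.
    p holds at s1, so <>p is true at s2.

No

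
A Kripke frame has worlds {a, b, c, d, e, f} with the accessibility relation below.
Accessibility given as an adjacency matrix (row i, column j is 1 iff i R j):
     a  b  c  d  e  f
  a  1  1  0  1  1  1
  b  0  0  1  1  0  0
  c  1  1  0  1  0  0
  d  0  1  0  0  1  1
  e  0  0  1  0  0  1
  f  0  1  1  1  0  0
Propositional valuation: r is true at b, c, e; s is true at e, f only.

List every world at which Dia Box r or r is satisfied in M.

Let φ = Dia Box r or r. Evaluate φ at each world:
  a (successors {a, b, d, e, f}): φ is false.
  b (successors {c, d}): φ is true.
  c (successors {a, b, d}): φ is true.
  d (successors {b, e, f}): φ is false.
  e (successors {c, f}): φ is true.
  f (successors {b, c, d}): φ is false.
For instance, at f:
  At f: Dia Box r is false, r is false, so Dia Box r or r is false.
    At f: Dia Box r requires Box r at some successor in {b, c, d}.
      At b: Box r is false.
      At c: Box r is false.
      At d: Box r is false.
    So Dia Box r is false at f.
Satisfying worlds: {b, c, e}

b, c, e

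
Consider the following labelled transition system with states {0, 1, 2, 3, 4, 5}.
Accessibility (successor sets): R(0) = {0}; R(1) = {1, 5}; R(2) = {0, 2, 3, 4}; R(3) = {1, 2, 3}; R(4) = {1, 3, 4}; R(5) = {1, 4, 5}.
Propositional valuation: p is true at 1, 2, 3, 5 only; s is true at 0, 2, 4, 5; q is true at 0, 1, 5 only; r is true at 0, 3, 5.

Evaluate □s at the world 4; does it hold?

No

At 4: □s requires s at every successor {1, 3, 4}.
  s fails at 1, so □s is false at 4.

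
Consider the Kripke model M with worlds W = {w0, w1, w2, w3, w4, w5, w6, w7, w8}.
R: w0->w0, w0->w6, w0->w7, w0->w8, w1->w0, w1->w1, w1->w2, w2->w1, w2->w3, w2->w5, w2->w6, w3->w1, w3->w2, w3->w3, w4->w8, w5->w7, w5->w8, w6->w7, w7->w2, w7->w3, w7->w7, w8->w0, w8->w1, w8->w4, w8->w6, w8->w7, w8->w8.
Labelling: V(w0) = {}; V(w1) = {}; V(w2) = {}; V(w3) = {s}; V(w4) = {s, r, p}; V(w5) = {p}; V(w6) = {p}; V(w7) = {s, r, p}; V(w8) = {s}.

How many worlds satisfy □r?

Recall that □ψ holds at a world iff ψ holds at every accessible world, and ◇ψ holds iff ψ holds at some accessible world.
Let φ = □r. Evaluate φ at each world:
  w0 (successors {w0, w6, w7, w8}): φ is false.
  w1 (successors {w0, w1, w2}): φ is false.
  w2 (successors {w1, w3, w5, w6}): φ is false.
  w3 (successors {w1, w2, w3}): φ is false.
  w4 (successors {w8}): φ is false.
  w5 (successors {w7, w8}): φ is false.
  w6 (successors {w7}): φ is true.
  w7 (successors {w2, w3, w7}): φ is false.
  w8 (successors {w0, w1, w4, w6, w7, w8}): φ is false.
For instance, at w0:
  At w0: □r requires r at every successor {w0, w6, w7, w8}.
    r fails at w0, so □r is false at w0.
Satisfying worlds: {w6}

1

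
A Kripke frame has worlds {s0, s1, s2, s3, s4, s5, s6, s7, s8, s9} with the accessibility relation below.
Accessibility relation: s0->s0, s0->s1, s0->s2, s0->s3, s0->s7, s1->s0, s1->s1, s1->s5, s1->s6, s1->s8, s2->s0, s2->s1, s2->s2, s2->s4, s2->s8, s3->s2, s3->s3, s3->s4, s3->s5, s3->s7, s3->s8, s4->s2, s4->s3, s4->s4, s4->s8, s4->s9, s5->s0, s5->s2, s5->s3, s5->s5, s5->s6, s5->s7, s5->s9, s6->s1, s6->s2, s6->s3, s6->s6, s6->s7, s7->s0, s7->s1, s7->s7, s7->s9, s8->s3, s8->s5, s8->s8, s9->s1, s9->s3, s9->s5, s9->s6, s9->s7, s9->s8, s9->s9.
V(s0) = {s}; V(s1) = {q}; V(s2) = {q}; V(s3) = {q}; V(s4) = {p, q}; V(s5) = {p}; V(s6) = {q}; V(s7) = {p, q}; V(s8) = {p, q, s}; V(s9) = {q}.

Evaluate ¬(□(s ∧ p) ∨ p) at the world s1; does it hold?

At s1: □(s ∧ p) ∨ p is false, so ¬(□(s ∧ p) ∨ p) is true.
  At s1: □(s ∧ p) is false, p is false, so □(s ∧ p) ∨ p is false.
    At s1: □(s ∧ p) requires s ∧ p at every successor {s0, s1, s5, s6, s8}.
      s ∧ p fails at s0, so □(s ∧ p) is false at s1.

Yes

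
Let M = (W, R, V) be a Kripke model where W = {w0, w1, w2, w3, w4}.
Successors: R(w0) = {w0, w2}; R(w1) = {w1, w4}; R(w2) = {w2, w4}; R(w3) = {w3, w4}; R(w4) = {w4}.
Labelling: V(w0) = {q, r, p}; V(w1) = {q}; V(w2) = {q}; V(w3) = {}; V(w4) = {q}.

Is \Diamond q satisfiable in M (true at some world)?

Yes

Recall that \Diamond ψ holds at a world iff ψ holds at some accessible world.
Let φ = \Diamond q. Evaluate φ at each world:
  w0 (successors {w0, w2}): φ is true.
  w1 (successors {w1, w4}): φ is true.
  w2 (successors {w2, w4}): φ is true.
  w3 (successors {w3, w4}): φ is true.
  w4 (successors {w4}): φ is true.
Detail at w0 (witness):
  At w0: \Diamond q requires q at some successor in {w0, w2}.
    q holds at w0, so \Diamond q is true at w0.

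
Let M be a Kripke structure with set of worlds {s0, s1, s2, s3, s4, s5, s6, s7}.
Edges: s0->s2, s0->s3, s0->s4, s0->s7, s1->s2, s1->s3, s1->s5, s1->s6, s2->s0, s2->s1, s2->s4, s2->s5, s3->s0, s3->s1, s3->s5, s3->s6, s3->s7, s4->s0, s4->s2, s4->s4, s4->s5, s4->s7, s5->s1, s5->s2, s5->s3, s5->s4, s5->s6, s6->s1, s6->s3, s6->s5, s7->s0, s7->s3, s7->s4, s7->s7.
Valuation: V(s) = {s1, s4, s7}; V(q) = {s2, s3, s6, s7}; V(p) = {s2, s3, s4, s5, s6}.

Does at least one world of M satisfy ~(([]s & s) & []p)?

Yes

Recall that []ψ holds at a world iff ψ holds at every accessible world, and <>ψ holds iff ψ holds at some accessible world.
Let φ = ~(([]s & s) & []p). Evaluate φ at each world:
  s0 (successors {s2, s3, s4, s7}): φ is true.
  s1 (successors {s2, s3, s5, s6}): φ is true.
  s2 (successors {s0, s1, s4, s5}): φ is true.
  s3 (successors {s0, s1, s5, s6, s7}): φ is true.
  s4 (successors {s0, s2, s4, s5, s7}): φ is true.
  s5 (successors {s1, s2, s3, s4, s6}): φ is true.
  s6 (successors {s1, s3, s5}): φ is true.
  s7 (successors {s0, s3, s4, s7}): φ is true.
Detail at s0 (witness):
  At s0: ([]s & s) & []p is false, so ~(([]s & s) & []p) is true.
    At s0: []s & s is false, []p is false, so ([]s & s) & []p is false.
      At s0: []s is false, s is false, so []s & s is false.
      At s0: []p requires p at every successor {s2, s3, s4, s7}.
        p fails at s7, so []p is false at s0.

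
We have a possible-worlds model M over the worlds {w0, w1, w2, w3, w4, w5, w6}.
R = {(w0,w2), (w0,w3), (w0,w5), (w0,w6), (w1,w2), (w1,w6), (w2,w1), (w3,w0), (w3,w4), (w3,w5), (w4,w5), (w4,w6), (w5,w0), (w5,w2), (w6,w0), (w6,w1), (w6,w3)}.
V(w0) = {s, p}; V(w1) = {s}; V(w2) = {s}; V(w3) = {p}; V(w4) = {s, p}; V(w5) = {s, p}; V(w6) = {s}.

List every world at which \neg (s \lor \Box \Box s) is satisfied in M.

w3

Let φ = \neg (s \lor \Box \Box s). Evaluate φ at each world:
  w0 (successors {w2, w3, w5, w6}): φ is false.
  w1 (successors {w2, w6}): φ is false.
  w2 (successors {w1}): φ is false.
  w3 (successors {w0, w4, w5}): φ is true.
  w4 (successors {w5, w6}): φ is false.
  w5 (successors {w0, w2}): φ is false.
  w6 (successors {w0, w1, w3}): φ is false.
For instance, at w3:
  At w3: s \lor \Box \Box s is false, so \neg (s \lor \Box \Box s) is true.
    At w3: s is false, \Box \Box s is false, so s \lor \Box \Box s is false.
      At w3: \Box \Box s requires \Box s at every successor {w0, w4, w5}.
        \Box s fails at w0, so \Box \Box s is false at w3.
Satisfying worlds: {w3}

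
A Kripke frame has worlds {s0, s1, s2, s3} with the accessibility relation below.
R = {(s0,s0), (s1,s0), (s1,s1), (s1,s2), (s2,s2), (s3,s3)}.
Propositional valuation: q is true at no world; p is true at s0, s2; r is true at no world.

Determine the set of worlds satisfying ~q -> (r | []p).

s0, s2

Let φ = ~q -> (r | []p). Evaluate φ at each world:
  s0 (successors {s0}): φ is true.
  s1 (successors {s0, s1, s2}): φ is false.
  s2 (successors {s2}): φ is true.
  s3 (successors {s3}): φ is false.
For instance, at s3:
  At s3: ~q is true, r | []p is false, so ~q -> (r | []p) is false.
    At s3: r is false, []p is false, so r | []p is false.
      At s3: []p requires p at every successor {s3}.
        p fails at s3, so []p is false at s3.
Satisfying worlds: {s0, s2}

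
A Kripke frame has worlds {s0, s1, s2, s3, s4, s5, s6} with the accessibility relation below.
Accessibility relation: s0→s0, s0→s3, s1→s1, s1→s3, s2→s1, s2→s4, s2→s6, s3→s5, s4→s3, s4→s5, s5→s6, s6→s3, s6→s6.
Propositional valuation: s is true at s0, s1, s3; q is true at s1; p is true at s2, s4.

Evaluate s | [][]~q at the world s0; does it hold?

Yes

Recall that []ψ holds at a world iff ψ holds at every accessible world, and <>ψ holds iff ψ holds at some accessible world.
At s0: s is true, [][]~q is true, so s | [][]~q is true.
  At s0: [][]~q requires []~q at every successor {s0, s3}.
      At s0: []~q requires ~q at every successor {s0, s3}.
        At s0: ~q is true.
        At s3: ~q is true.
      So []~q is true at s0.
      At s3: []~q requires ~q at every successor {s5}.
        At s5: ~q is true.
      So []~q is true at s3.
  So [][]~q is true at s0.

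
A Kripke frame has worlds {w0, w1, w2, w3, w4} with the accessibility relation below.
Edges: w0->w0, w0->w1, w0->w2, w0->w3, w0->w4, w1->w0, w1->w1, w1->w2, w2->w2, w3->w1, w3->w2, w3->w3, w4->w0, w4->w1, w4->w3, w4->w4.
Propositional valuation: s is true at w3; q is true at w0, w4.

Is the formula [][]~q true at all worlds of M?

Recall that []ψ holds at a world iff ψ holds at every accessible world, and <>ψ holds iff ψ holds at some accessible world.
Let φ = [][]~q. Evaluate φ at each world:
  w0 (successors {w0, w1, w2, w3, w4}): φ is false.
  w1 (successors {w0, w1, w2}): φ is false.
  w2 (successors {w2}): φ is true.
  w3 (successors {w1, w2, w3}): φ is false.
  w4 (successors {w0, w1, w3, w4}): φ is false.
Detail at w0 (counterexample):
  At w0: [][]~q requires []~q at every successor {w0, w1, w2, w3, w4}.
    []~q fails at w0, so [][]~q is false at w0.
      At w0: []~q requires ~q at every successor {w0, w1, w2, w3, w4}.
        ~q fails at w0, so []~q is false at w0.

No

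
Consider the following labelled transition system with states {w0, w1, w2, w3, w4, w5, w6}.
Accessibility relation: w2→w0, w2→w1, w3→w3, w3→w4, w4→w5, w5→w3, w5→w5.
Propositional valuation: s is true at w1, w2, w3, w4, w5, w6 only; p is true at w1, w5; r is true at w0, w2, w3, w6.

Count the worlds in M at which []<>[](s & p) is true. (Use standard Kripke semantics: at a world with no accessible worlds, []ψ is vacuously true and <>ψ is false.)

3

Let φ = []<>[](s & p). Evaluate φ at each world:
  w0 (successors ∅): φ is true.
  w1 (successors ∅): φ is true.
  w2 (successors {w0, w1}): φ is false.
  w3 (successors {w3, w4}): φ is false.
  w4 (successors {w5}): φ is false.
  w5 (successors {w3, w5}): φ is false.
  w6 (successors ∅): φ is true.
For instance, at w4:
  At w4: []<>[](s & p) requires <>[](s & p) at every successor {w5}.
    <>[](s & p) fails at w5, so []<>[](s & p) is false at w4.
      At w5: <>[](s & p) requires [](s & p) at some successor in {w3, w5}.
        At w3: [](s & p) is false.
        At w5: [](s & p) is false.
      So <>[](s & p) is false at w5.
Satisfying worlds: {w0, w1, w6}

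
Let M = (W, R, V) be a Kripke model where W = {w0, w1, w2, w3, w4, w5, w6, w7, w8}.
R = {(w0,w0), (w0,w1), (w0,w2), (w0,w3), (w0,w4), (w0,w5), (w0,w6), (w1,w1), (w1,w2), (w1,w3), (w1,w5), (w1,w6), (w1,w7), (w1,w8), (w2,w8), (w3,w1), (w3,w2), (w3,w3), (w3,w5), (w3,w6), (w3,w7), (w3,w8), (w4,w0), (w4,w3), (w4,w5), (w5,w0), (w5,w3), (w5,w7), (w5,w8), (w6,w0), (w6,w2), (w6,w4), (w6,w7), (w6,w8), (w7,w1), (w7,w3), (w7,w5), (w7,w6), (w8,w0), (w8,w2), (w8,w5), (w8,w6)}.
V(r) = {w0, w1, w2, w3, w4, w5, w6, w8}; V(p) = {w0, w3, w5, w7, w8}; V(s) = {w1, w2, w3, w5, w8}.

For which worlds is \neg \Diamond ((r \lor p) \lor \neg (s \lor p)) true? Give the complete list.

none

Let φ = \neg \Diamond ((r \lor p) \lor \neg (s \lor p)). Evaluate φ at each world:
  w0 (successors {w0, w1, w2, w3, w4, w5, w6}): φ is false.
  w1 (successors {w1, w2, w3, w5, w6, w7, w8}): φ is false.
  w2 (successors {w8}): φ is false.
  w3 (successors {w1, w2, w3, w5, w6, w7, w8}): φ is false.
  w4 (successors {w0, w3, w5}): φ is false.
  w5 (successors {w0, w3, w7, w8}): φ is false.
  w6 (successors {w0, w2, w4, w7, w8}): φ is false.
  w7 (successors {w1, w3, w5, w6}): φ is false.
  w8 (successors {w0, w2, w5, w6}): φ is false.
For instance, at w2:
  At w2: \Diamond ((r \lor p) \lor \neg (s \lor p)) is true, so \neg \Diamond ((r \lor p) \lor \neg (s \lor p)) is false.
    At w2: \Diamond ((r \lor p) \lor \neg (s \lor p)) requires (r \lor p) \lor \neg (s \lor p) at some successor in {w8}.
      (r \lor p) \lor \neg (s \lor p) holds at w8, so \Diamond ((r \lor p) \lor \neg (s \lor p)) is true at w2.
Satisfying worlds: none.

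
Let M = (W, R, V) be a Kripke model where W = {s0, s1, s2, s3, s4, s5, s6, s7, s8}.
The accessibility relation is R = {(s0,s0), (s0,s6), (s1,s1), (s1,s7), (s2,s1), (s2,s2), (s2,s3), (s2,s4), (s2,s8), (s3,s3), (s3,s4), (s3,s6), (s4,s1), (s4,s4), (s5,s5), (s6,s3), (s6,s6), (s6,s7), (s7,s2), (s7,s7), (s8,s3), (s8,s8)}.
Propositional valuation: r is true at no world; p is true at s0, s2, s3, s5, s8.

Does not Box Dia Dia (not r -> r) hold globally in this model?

Yes

Recall that Box ψ holds at a world iff ψ holds at every accessible world, and Dia ψ holds iff ψ holds at some accessible world.
Let φ = not Box Dia Dia (not r -> r). Evaluate φ at each world:
  s0 (successors {s0, s6}): φ is true.
  s1 (successors {s1, s7}): φ is true.
  s2 (successors {s1, s2, s3, s4, s8}): φ is true.
  s3 (successors {s3, s4, s6}): φ is true.
  s4 (successors {s1, s4}): φ is true.
  s5 (successors {s5}): φ is true.
  s6 (successors {s3, s6, s7}): φ is true.
  s7 (successors {s2, s7}): φ is true.
  s8 (successors {s3, s8}): φ is true.
For instance, at s8:
  At s8: Box Dia Dia (not r -> r) is false, so not Box Dia Dia (not r -> r) is true.
    At s8: Box Dia Dia (not r -> r) requires Dia Dia (not r -> r) at every successor {s3, s8}.
      Dia Dia (not r -> r) fails at s3, so Box Dia Dia (not r -> r) is false at s8.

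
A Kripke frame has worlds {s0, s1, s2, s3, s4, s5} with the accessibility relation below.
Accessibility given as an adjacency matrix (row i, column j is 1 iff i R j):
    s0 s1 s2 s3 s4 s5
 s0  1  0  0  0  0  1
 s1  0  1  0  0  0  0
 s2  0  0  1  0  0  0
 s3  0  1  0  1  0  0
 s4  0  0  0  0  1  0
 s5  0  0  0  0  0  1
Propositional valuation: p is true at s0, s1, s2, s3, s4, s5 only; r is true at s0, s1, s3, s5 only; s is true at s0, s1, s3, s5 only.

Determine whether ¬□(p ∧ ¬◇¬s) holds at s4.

At s4: □(p ∧ ¬◇¬s) is false, so ¬□(p ∧ ¬◇¬s) is true.
  At s4: □(p ∧ ¬◇¬s) requires p ∧ ¬◇¬s at every successor {s4}.
    p ∧ ¬◇¬s fails at s4, so □(p ∧ ¬◇¬s) is false at s4.
      At s4: p is true, ¬◇¬s is false, so p ∧ ¬◇¬s is false.

Yes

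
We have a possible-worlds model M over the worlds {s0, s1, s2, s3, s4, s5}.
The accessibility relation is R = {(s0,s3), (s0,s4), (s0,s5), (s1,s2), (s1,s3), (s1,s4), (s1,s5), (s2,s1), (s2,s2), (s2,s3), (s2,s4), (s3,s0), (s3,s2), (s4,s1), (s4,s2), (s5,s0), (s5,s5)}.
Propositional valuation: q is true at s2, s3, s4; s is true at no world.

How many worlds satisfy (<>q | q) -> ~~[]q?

Let φ = (<>q | q) -> ~~[]q. Evaluate φ at each world:
  s0 (successors {s3, s4, s5}): φ is false.
  s1 (successors {s2, s3, s4, s5}): φ is false.
  s2 (successors {s1, s2, s3, s4}): φ is false.
  s3 (successors {s0, s2}): φ is false.
  s4 (successors {s1, s2}): φ is false.
  s5 (successors {s0, s5}): φ is true.
For instance, at s3:
  At s3: <>q | q is true, ~~[]q is false, so (<>q | q) -> ~~[]q is false.
    At s3: <>q is true, q is true, so <>q | q is true.
      At s3: <>q requires q at some successor in {s0, s2}.
        q holds at s2, so <>q is true at s3.
    At s3: ~[]q is true, so ~~[]q is false.
      At s3: []q is false, so ~[]q is true.
Satisfying worlds: {s5}

1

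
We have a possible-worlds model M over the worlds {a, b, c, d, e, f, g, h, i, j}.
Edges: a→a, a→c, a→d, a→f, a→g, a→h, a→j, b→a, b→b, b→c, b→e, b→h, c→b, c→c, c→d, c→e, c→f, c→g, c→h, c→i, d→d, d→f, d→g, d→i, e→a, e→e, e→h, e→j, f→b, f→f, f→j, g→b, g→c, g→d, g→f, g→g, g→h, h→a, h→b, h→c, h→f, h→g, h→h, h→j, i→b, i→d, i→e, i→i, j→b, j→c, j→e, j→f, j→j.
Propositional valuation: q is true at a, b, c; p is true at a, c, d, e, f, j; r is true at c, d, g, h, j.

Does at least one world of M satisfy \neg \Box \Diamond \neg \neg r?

No

Let φ = \neg \Box \Diamond \neg \neg r. Evaluate φ at each world:
  a (successors {a, c, d, f, g, h, j}): φ is false.
  b (successors {a, b, c, e, h}): φ is false.
  c (successors {b, c, d, e, f, g, h, i}): φ is false.
  d (successors {d, f, g, i}): φ is false.
  e (successors {a, e, h, j}): φ is false.
  f (successors {b, f, j}): φ is false.
  g (successors {b, c, d, f, g, h}): φ is false.
  h (successors {a, b, c, f, g, h, j}): φ is false.
  i (successors {b, d, e, i}): φ is false.
  j (successors {b, c, e, f, j}): φ is false.
For instance, at j:
  At j: \Box \Diamond \neg \neg r is true, so \neg \Box \Diamond \neg \neg r is false.
    At j: \Box \Diamond \neg \neg r requires \Diamond \neg \neg r at every successor {b, c, e, f, j}.
      At b: \Diamond \neg \neg r is true.
      At c: \Diamond \neg \neg r is true.
      At e: \Diamond \neg \neg r is true.
      At f: \Diamond \neg \neg r is true.
      At j: \Diamond \neg \neg r is true.
    So \Box \Diamond \neg \neg r is true at j.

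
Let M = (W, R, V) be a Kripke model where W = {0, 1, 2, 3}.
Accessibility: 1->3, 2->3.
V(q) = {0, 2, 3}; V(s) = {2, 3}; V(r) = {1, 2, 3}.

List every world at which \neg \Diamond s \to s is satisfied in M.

Recall that \Diamond ψ holds at a world iff ψ holds at some accessible world.
Let φ = \neg \Diamond s \to s. Evaluate φ at each world:
  0 (successors ∅): φ is false.
  1 (successors {3}): φ is true.
  2 (successors {3}): φ is true.
  3 (successors ∅): φ is true.
For instance, at 1:
  At 1: \neg \Diamond s is false, s is false, so \neg \Diamond s \to s is true.
    At 1: \Diamond s is true, so \neg \Diamond s is false.
      At 1: \Diamond s requires s at some successor in {3}.
        s holds at 3, so \Diamond s is true at 1.
Satisfying worlds: {1, 2, 3}

1, 2, 3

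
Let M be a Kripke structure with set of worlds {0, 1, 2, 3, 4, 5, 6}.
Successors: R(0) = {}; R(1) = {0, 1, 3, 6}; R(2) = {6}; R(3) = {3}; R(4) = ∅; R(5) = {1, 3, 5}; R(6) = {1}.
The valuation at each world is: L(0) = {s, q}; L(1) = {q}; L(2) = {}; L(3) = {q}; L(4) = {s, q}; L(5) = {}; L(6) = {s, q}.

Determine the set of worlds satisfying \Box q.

0, 1, 2, 3, 4, 6

Recall that \Box ψ holds at a world iff ψ holds at every accessible world, and \Diamond ψ holds iff ψ holds at some accessible world.
Let φ = \Box q. Evaluate φ at each world:
  0 (successors ∅): φ is true.
  1 (successors {0, 1, 3, 6}): φ is true.
  2 (successors {6}): φ is true.
  3 (successors {3}): φ is true.
  4 (successors ∅): φ is true.
  5 (successors {1, 3, 5}): φ is false.
  6 (successors {1}): φ is true.
For instance, at 2:
  At 2: \Box q requires q at every successor {6}.
    At 6: q is true.
  So \Box q is true at 2.
Satisfying worlds: {0, 1, 2, 3, 4, 6}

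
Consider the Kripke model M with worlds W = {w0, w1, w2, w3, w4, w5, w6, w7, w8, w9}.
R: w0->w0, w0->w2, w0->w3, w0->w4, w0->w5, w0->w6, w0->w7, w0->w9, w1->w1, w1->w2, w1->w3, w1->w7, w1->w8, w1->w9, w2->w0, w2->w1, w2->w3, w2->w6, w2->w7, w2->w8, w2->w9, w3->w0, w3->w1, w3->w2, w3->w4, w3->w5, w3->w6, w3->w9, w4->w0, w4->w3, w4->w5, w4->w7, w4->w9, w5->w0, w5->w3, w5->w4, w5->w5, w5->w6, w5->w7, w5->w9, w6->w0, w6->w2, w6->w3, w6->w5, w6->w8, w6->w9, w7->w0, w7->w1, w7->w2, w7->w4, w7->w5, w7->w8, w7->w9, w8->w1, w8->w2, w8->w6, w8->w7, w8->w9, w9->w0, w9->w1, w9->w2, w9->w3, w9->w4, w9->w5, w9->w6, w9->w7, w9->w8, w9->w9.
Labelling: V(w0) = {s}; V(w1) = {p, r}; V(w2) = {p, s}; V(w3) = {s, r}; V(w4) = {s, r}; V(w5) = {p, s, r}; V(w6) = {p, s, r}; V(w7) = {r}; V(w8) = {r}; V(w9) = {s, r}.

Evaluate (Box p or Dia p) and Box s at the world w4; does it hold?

No

At w4: Box p or Dia p is true, Box s is false, so (Box p or Dia p) and Box s is false.
  At w4: Box p is false, Dia p is true, so Box p or Dia p is true.
    At w4: Box p requires p at every successor {w0, w3, w5, w7, w9}.
      p fails at w0, so Box p is false at w4.
    At w4: Dia p requires p at some successor in {w0, w3, w5, w7, w9}.
      p holds at w5, so Dia p is true at w4.
  At w4: Box s requires s at every successor {w0, w3, w5, w7, w9}.
    s fails at w7, so Box s is false at w4.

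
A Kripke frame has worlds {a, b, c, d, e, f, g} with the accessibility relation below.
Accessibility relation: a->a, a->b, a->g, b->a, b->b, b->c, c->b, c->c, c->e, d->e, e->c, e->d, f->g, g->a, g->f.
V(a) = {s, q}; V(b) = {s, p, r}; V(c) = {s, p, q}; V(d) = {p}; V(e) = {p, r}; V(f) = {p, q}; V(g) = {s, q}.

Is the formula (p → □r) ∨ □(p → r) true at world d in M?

At d: p → □r is true, □(p → r) is true, so (p → □r) ∨ □(p → r) is true.
  At d: p is true, □r is true, so p → □r is true.
    At d: □r requires r at every successor {e}.
      At e: r is true.
    So □r is true at d.
  At d: □(p → r) requires p → r at every successor {e}.
    At e: p → r is true.
  So □(p → r) is true at d.

Yes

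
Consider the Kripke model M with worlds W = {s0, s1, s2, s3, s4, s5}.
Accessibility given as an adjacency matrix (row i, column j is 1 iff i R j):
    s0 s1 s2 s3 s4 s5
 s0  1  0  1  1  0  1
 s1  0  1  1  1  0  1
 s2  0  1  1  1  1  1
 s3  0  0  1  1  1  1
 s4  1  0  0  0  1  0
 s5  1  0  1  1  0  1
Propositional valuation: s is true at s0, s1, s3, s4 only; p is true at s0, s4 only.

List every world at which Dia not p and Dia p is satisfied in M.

Let φ = Dia not p and Dia p. Evaluate φ at each world:
  s0 (successors {s0, s2, s3, s5}): φ is true.
  s1 (successors {s1, s2, s3, s5}): φ is false.
  s2 (successors {s1, s2, s3, s4, s5}): φ is true.
  s3 (successors {s2, s3, s4, s5}): φ is true.
  s4 (successors {s0, s4}): φ is false.
  s5 (successors {s0, s2, s3, s5}): φ is true.
For instance, at s3:
  At s3: Dia not p is true, Dia p is true, so Dia not p and Dia p is true.
    At s3: Dia not p requires not p at some successor in {s2, s3, s4, s5}.
      not p holds at s2, so Dia not p is true at s3.
    At s3: Dia p requires p at some successor in {s2, s3, s4, s5}.
      p holds at s4, so Dia p is true at s3.
Satisfying worlds: {s0, s2, s3, s5}

s0, s2, s3, s5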